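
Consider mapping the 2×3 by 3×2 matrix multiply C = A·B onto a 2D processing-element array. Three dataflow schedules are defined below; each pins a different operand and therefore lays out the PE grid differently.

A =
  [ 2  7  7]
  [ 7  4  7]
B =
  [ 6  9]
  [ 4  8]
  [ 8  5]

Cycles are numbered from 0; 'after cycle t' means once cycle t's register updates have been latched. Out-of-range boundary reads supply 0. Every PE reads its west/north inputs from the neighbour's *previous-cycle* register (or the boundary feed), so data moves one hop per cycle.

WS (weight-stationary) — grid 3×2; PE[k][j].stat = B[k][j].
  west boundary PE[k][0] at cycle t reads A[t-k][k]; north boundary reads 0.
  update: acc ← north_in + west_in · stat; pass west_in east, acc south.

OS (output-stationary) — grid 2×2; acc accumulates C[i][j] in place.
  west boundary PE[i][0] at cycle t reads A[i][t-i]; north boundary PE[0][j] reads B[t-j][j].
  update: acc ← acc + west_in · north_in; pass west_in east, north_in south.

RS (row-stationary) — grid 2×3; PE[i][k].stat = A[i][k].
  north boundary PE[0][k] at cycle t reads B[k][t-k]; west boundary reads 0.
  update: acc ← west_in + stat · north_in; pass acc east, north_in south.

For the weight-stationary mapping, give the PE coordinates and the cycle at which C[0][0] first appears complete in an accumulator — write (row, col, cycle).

(row, col, cycle) = (2, 0, 2)

WS — PE[2][0] is where C[0][0] collects:
  t=0 PE[2][0]: acc=0 h=0 v=0
  t=1 PE[2][0]: acc=0 h=0 v=0
  t=2 PE[2][0]: acc=96 h=7 v=96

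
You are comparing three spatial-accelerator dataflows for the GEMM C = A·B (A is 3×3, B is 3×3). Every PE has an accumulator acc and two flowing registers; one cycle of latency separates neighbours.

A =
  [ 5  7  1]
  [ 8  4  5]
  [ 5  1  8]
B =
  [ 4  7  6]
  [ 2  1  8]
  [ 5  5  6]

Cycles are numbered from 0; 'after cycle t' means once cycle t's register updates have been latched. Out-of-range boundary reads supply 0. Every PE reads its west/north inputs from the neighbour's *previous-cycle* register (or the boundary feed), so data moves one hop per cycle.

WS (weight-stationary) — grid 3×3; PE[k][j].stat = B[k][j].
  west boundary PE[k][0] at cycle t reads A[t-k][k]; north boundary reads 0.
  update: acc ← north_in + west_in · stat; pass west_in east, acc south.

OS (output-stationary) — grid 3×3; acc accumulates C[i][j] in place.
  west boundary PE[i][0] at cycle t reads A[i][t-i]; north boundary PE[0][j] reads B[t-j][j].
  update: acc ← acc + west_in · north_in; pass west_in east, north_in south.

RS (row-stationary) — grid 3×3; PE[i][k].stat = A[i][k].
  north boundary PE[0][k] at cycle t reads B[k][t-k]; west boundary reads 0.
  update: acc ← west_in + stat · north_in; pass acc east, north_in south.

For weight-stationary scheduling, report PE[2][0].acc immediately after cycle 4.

WS on a 3×3 grid — tracing PE[2][0] and its feeders:
  @0  [1,0]  acc 0  |  →0  ↓0
  @0  [2,0]  acc 0  |  →0  ↓0
  @1  [1,0]  acc 34  |  →7  ↓34
  @1  [2,0]  acc 0  |  →0  ↓0
  @2  [1,0]  acc 40  |  →4  ↓40
  @2  [2,0]  acc 39  |  →1  ↓39
  @3  [1,0]  acc 22  |  →1  ↓22
  @3  [2,0]  acc 65  |  →5  ↓65
  @4  [1,0]  acc 0  |  →0  ↓0
  @4  [2,0]  acc 62  |  →8  ↓62

PE[2][0].acc = 62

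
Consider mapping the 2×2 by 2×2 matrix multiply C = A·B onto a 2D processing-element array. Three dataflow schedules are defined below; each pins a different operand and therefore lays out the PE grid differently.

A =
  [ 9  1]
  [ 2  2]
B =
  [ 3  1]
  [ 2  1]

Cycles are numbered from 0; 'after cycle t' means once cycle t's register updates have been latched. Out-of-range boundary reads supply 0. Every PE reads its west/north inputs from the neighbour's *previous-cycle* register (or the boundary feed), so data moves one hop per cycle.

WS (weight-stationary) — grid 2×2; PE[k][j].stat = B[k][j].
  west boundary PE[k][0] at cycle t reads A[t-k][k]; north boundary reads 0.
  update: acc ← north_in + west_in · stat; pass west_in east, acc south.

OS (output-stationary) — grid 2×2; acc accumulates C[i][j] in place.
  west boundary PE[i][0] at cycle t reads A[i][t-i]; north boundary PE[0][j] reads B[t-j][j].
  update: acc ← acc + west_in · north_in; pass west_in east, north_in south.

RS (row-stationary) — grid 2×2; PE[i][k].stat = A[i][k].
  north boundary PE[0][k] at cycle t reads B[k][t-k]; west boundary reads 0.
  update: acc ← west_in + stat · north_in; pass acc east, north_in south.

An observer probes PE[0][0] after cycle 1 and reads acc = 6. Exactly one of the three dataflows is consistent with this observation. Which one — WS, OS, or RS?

Under WS (2×2), PE[0][0]:
  cycle 0: PE[0][0] → acc 27, east 9, south 27
  cycle 1: PE[0][0] → acc 6, east 2, south 6
Under OS (2×2), PE[0][0]:
  cycle 0: PE[0][0] → acc 27, east 9, south 3
  cycle 1: PE[0][0] → acc 29, east 1, south 2
Under RS (2×2), PE[0][0]:
  cycle 0: PE[0][0] → acc 27, east 27, south 3
  cycle 1: PE[0][0] → acc 9, east 9, south 1

dataflow = WS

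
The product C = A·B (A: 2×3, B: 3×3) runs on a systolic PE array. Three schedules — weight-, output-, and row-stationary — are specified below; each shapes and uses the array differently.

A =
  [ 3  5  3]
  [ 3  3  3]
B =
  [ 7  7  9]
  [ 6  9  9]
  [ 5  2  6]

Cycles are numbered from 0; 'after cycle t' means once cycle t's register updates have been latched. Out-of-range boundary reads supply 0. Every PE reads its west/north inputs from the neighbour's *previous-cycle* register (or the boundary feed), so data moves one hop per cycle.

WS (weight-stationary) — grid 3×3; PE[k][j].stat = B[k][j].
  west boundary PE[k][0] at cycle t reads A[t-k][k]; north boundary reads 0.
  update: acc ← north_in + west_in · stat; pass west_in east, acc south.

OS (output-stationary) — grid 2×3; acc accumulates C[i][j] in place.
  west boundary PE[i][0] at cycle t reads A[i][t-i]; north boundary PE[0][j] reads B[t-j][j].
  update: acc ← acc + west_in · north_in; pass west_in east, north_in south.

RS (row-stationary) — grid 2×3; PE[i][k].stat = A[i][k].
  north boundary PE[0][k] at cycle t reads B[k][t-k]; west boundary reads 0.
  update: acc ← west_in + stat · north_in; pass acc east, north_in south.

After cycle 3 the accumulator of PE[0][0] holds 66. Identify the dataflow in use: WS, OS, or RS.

— WS: 3×3; PE[0][0] trace:
  t=0 PE[0][0]: acc=21 h=3 v=21
  t=1 PE[0][0]: acc=21 h=3 v=21
  t=2 PE[0][0]: acc=0 h=0 v=0
  t=3 PE[0][0]: acc=0 h=0 v=0
— OS: 2×3; PE[0][0] trace:
  t=0 PE[0][0]: acc=21 h=3 v=7
  t=1 PE[0][0]: acc=51 h=5 v=6
  t=2 PE[0][0]: acc=66 h=3 v=5
  t=3 PE[0][0]: acc=66 h=0 v=0
— RS: 2×3; PE[0][0] trace:
  t=0 PE[0][0]: acc=21 h=21 v=7
  t=1 PE[0][0]: acc=21 h=21 v=7
  t=2 PE[0][0]: acc=27 h=27 v=9
  t=3 PE[0][0]: acc=0 h=0 v=0

dataflow = OS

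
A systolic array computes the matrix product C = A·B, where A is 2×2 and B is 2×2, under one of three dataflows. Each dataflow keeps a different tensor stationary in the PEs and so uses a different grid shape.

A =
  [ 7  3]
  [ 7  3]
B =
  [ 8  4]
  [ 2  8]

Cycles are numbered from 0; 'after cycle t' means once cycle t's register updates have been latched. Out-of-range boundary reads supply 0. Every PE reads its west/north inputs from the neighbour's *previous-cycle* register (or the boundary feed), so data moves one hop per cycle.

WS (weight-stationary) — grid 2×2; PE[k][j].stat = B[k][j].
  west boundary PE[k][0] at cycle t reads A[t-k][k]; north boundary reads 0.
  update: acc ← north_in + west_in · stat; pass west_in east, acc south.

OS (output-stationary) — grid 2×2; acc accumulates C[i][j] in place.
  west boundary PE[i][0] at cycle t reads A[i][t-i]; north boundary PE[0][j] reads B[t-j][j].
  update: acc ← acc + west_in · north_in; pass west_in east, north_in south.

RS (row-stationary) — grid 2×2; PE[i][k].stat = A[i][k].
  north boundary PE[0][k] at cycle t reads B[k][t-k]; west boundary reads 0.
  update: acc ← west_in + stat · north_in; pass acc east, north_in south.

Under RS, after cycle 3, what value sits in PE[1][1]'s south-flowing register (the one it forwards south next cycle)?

register = 8

RS 2×2: PE[1][1] cycle-by-cycle (with neighbour feeds):
  @0  [0,1]  acc 0  |  →0  ↓0
  @0  [1,0]  acc 0  |  →0  ↓0
  @0  [1,1]  acc 0  |  →0  ↓0
  @1  [0,1]  acc 62  |  →62  ↓2
  @1  [1,0]  acc 56  |  →56  ↓8
  @1  [1,1]  acc 0  |  →0  ↓0
  @2  [0,1]  acc 52  |  →52  ↓8
  @2  [1,0]  acc 28  |  →28  ↓4
  @2  [1,1]  acc 62  |  →62  ↓2
  @3  [0,1]  acc 0  |  →0  ↓0
  @3  [1,0]  acc 0  |  →0  ↓0
  @3  [1,1]  acc 52  |  →52  ↓8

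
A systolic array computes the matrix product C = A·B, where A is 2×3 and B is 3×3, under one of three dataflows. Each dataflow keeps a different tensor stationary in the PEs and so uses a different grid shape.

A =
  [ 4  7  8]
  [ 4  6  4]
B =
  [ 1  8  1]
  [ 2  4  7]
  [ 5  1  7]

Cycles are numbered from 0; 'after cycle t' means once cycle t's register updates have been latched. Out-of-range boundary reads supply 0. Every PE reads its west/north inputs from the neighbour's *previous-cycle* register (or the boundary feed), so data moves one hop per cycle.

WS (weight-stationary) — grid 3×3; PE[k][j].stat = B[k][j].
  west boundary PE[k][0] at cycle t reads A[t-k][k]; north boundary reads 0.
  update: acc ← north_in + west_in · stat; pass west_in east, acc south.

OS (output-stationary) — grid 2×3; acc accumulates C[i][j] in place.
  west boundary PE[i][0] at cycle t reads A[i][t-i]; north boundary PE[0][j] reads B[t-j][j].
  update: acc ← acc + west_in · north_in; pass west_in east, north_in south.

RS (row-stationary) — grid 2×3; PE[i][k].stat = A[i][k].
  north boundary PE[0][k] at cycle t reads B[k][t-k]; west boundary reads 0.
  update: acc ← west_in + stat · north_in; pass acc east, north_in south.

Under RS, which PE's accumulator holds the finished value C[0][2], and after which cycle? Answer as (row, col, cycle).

(row, col, cycle) = (0, 2, 4)

RS: C[0][2] accumulates in PE[0][2]:
  t=0 PE[0][2]: acc=0 h=0 v=0
  t=1 PE[0][2]: acc=0 h=0 v=0
  t=2 PE[0][2]: acc=58 h=58 v=5
  t=3 PE[0][2]: acc=68 h=68 v=1
  t=4 PE[0][2]: acc=109 h=109 v=7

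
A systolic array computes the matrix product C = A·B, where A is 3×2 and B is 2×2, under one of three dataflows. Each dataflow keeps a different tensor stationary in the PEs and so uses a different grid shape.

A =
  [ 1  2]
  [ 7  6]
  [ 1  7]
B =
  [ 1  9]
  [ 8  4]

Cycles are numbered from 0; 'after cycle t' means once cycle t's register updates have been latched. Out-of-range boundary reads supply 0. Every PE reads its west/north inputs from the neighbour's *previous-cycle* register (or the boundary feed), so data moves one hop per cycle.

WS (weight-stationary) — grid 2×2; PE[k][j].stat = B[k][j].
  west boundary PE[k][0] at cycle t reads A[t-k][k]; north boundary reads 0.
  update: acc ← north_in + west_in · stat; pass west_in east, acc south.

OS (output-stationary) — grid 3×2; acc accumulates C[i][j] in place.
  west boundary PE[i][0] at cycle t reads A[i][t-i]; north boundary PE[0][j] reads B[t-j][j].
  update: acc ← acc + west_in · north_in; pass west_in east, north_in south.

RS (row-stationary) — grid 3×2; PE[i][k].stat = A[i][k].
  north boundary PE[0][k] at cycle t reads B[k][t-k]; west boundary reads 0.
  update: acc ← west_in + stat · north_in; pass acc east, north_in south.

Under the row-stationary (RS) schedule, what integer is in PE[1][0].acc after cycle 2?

RS 3×2: PE[1][0] cycle-by-cycle (with neighbour feeds):
  [0] (0,0) acc=1 (h:1 v:1)
  [0] (1,0) acc=0 (h:0 v:0)
  [1] (0,0) acc=9 (h:9 v:9)
  [1] (1,0) acc=7 (h:7 v:1)
  [2] (0,0) acc=0 (h:0 v:0)
  [2] (1,0) acc=63 (h:63 v:9)

PE[1][0].acc = 63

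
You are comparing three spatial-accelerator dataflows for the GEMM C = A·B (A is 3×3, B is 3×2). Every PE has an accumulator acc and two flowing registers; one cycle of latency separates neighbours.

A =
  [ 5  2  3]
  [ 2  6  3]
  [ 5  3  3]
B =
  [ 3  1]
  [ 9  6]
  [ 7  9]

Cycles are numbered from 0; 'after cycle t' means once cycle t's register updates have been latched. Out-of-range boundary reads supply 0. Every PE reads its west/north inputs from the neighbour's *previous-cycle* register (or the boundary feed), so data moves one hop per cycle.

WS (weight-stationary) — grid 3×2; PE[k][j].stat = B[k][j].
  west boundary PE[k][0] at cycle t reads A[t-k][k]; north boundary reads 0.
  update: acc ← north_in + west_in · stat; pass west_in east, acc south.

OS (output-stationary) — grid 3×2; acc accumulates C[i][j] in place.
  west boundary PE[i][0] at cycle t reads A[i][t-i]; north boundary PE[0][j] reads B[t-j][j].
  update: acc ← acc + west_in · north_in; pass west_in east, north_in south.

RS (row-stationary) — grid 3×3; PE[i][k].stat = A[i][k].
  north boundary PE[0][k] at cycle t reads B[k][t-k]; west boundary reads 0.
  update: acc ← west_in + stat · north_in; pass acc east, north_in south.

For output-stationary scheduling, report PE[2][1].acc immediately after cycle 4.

OS 3×2: PE[2][1] cycle-by-cycle (with neighbour feeds):
  t=0 PE[1][1]: acc=0 h=0 v=0
  t=0 PE[2][0]: acc=0 h=0 v=0
  t=0 PE[2][1]: acc=0 h=0 v=0
  t=1 PE[1][1]: acc=0 h=0 v=0
  t=1 PE[2][0]: acc=0 h=0 v=0
  t=1 PE[2][1]: acc=0 h=0 v=0
  t=2 PE[1][1]: acc=2 h=2 v=1
  t=2 PE[2][0]: acc=15 h=5 v=3
  t=2 PE[2][1]: acc=0 h=0 v=0
  t=3 PE[1][1]: acc=38 h=6 v=6
  t=3 PE[2][0]: acc=42 h=3 v=9
  t=3 PE[2][1]: acc=5 h=5 v=1
  t=4 PE[1][1]: acc=65 h=3 v=9
  t=4 PE[2][0]: acc=63 h=3 v=7
  t=4 PE[2][1]: acc=23 h=3 v=6

PE[2][1].acc = 23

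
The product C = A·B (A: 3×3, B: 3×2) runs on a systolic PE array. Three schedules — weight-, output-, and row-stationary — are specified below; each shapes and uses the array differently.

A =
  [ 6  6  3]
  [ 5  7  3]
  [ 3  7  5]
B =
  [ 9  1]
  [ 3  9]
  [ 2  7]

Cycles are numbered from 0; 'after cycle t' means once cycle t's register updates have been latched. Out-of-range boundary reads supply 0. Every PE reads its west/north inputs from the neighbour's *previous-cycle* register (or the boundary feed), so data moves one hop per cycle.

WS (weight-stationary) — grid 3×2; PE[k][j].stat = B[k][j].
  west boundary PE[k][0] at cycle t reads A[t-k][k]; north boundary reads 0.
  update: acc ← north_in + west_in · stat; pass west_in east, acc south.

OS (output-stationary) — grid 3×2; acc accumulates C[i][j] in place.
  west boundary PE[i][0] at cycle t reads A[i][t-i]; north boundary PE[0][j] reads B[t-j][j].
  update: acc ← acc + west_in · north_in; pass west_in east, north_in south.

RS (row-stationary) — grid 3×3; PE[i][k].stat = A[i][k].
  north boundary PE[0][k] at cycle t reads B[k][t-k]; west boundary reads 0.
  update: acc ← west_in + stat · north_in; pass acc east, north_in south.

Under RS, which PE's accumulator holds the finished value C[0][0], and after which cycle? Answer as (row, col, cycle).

(row, col, cycle) = (0, 2, 2)

RS: C[0][0] accumulates in PE[0][2]:
  @0  [0,2]  acc 0  |  →0  ↓0
  @1  [0,2]  acc 0  |  →0  ↓0
  @2  [0,2]  acc 78  |  →78  ↓2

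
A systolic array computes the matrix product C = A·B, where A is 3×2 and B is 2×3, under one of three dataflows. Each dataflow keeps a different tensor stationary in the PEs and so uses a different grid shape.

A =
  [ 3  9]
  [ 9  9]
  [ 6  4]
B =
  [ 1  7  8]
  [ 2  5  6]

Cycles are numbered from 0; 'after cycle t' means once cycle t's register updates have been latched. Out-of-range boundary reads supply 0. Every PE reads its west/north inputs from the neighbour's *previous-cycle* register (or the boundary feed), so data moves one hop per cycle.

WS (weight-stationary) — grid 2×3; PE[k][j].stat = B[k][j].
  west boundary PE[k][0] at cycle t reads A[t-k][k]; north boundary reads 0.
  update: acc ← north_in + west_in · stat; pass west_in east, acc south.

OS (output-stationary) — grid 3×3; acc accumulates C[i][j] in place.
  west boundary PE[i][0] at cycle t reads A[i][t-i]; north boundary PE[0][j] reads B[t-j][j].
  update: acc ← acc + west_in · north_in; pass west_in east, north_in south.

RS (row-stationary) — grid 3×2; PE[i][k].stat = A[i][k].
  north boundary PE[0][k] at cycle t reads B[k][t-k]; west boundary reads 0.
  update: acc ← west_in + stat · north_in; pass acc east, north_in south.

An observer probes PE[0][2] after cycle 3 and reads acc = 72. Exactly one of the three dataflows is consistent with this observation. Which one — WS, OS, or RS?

WS [2×3] PE[0][2] across cycles:
  cycle 0: PE[0][2] → acc 0, east 0, south 0
  cycle 1: PE[0][2] → acc 0, east 0, south 0
  cycle 2: PE[0][2] → acc 24, east 3, south 24
  cycle 3: PE[0][2] → acc 72, east 9, south 72
OS [3×3] PE[0][2] across cycles:
  cycle 0: PE[0][2] → acc 0, east 0, south 0
  cycle 1: PE[0][2] → acc 0, east 0, south 0
  cycle 2: PE[0][2] → acc 24, east 3, south 8
  cycle 3: PE[0][2] → acc 78, east 9, south 6
RS: PE[0][2] is outside its 3×2 grid.

dataflow = WS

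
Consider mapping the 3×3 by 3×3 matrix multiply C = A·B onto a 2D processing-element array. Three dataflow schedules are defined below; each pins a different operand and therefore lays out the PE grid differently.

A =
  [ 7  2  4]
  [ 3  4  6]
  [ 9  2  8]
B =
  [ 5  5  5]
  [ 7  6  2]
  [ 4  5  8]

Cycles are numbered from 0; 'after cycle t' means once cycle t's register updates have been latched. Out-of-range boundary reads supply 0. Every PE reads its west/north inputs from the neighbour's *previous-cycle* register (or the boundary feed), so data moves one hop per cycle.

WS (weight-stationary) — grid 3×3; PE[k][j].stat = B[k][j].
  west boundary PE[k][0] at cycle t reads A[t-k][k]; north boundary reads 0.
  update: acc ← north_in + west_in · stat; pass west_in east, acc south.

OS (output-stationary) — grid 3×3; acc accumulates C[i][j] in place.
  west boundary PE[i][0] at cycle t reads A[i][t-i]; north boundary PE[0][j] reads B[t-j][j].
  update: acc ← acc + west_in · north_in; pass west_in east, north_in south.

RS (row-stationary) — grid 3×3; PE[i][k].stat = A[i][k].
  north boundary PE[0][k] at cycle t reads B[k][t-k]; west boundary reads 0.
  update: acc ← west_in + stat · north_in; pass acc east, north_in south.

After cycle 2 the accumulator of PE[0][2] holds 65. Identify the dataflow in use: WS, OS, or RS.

WS [3×3] PE[0][2] across cycles:
  0: (0,2).acc=0  regs=<0,0>
  1: (0,2).acc=0  regs=<0,0>
  2: (0,2).acc=35  regs=<7,35>
OS [3×3] PE[0][2] across cycles:
  0: (0,2).acc=0  regs=<0,0>
  1: (0,2).acc=0  regs=<0,0>
  2: (0,2).acc=35  regs=<7,5>
RS [3×3] PE[0][2] across cycles:
  0: (0,2).acc=0  regs=<0,0>
  1: (0,2).acc=0  regs=<0,0>
  2: (0,2).acc=65  regs=<65,4>

dataflow = RS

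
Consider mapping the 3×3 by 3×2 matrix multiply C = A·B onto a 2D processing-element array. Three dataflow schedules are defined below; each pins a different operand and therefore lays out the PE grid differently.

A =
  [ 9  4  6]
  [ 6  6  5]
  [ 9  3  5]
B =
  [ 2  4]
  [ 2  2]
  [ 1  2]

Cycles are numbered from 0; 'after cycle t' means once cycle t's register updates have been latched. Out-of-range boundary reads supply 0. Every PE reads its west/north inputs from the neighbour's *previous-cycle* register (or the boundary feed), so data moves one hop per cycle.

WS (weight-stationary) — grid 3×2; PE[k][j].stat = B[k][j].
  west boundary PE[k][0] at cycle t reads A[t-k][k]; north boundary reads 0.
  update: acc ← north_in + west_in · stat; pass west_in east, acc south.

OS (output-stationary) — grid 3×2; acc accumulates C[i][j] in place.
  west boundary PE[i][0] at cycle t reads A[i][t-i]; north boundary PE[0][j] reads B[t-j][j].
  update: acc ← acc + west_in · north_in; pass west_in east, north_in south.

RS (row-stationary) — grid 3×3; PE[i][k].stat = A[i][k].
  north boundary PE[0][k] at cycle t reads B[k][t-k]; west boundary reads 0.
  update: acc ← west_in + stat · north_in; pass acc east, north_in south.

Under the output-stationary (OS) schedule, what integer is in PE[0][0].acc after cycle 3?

OS on a 3×2 grid — tracing PE[0][0] and its feeders:
  [0] (0,0) acc=18 (h:9 v:2)
  [1] (0,0) acc=26 (h:4 v:2)
  [2] (0,0) acc=32 (h:6 v:1)
  [3] (0,0) acc=32 (h:0 v:0)

PE[0][0].acc = 32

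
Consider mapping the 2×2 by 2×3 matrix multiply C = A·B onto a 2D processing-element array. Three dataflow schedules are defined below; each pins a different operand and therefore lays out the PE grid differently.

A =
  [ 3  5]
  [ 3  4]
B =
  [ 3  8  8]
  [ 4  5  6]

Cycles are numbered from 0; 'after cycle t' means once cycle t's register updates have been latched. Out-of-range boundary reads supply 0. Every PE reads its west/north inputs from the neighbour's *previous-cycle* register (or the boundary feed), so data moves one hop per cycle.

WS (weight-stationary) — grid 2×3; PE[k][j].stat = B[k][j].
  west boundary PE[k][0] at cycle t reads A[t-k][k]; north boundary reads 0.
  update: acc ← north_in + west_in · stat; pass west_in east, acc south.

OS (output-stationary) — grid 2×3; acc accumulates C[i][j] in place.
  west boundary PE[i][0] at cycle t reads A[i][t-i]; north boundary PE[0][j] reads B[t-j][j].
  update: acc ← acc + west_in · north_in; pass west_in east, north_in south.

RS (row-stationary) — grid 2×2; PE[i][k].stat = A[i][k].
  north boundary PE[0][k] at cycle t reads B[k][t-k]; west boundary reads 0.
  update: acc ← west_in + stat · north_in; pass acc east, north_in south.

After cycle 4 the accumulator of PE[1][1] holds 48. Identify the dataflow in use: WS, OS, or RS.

dataflow = RS

WS [2×3] PE[1][1] across cycles:
  c0 r1c1: 0 / 0 / 0
  c1 r1c1: 0 / 0 / 0
  c2 r1c1: 49 / 5 / 49
  c3 r1c1: 44 / 4 / 44
  c4 r1c1: 0 / 0 / 0
OS [2×3] PE[1][1] across cycles:
  c0 r1c1: 0 / 0 / 0
  c1 r1c1: 0 / 0 / 0
  c2 r1c1: 24 / 3 / 8
  c3 r1c1: 44 / 4 / 5
  c4 r1c1: 44 / 0 / 0
RS [2×2] PE[1][1] across cycles:
  c0 r1c1: 0 / 0 / 0
  c1 r1c1: 0 / 0 / 0
  c2 r1c1: 25 / 25 / 4
  c3 r1c1: 44 / 44 / 5
  c4 r1c1: 48 / 48 / 6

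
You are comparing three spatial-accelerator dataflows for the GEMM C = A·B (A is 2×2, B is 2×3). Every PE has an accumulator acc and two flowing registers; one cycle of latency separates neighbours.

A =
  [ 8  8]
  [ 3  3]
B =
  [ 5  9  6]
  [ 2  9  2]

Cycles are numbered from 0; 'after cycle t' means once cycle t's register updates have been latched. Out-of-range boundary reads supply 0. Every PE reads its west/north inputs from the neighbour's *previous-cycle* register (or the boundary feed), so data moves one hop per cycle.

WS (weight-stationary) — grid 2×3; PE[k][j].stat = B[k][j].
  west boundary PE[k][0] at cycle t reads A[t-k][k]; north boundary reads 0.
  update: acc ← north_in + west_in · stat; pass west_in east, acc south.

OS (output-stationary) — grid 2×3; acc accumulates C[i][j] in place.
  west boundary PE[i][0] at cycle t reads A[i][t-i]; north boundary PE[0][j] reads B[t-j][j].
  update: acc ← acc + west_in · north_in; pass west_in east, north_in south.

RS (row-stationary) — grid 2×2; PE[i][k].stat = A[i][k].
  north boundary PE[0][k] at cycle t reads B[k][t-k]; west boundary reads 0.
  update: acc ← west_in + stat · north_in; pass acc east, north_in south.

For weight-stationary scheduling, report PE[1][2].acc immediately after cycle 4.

PE[1][2].acc = 24

WS 2×3: PE[1][2] cycle-by-cycle (with neighbour feeds):
  cycle 0: PE[0][2] → acc 0, east 0, south 0
  cycle 0: PE[1][1] → acc 0, east 0, south 0
  cycle 0: PE[1][2] → acc 0, east 0, south 0
  cycle 1: PE[0][2] → acc 0, east 0, south 0
  cycle 1: PE[1][1] → acc 0, east 0, south 0
  cycle 1: PE[1][2] → acc 0, east 0, south 0
  cycle 2: PE[0][2] → acc 48, east 8, south 48
  cycle 2: PE[1][1] → acc 144, east 8, south 144
  cycle 2: PE[1][2] → acc 0, east 0, south 0
  cycle 3: PE[0][2] → acc 18, east 3, south 18
  cycle 3: PE[1][1] → acc 54, east 3, south 54
  cycle 3: PE[1][2] → acc 64, east 8, south 64
  cycle 4: PE[0][2] → acc 0, east 0, south 0
  cycle 4: PE[1][1] → acc 0, east 0, south 0
  cycle 4: PE[1][2] → acc 24, east 3, south 24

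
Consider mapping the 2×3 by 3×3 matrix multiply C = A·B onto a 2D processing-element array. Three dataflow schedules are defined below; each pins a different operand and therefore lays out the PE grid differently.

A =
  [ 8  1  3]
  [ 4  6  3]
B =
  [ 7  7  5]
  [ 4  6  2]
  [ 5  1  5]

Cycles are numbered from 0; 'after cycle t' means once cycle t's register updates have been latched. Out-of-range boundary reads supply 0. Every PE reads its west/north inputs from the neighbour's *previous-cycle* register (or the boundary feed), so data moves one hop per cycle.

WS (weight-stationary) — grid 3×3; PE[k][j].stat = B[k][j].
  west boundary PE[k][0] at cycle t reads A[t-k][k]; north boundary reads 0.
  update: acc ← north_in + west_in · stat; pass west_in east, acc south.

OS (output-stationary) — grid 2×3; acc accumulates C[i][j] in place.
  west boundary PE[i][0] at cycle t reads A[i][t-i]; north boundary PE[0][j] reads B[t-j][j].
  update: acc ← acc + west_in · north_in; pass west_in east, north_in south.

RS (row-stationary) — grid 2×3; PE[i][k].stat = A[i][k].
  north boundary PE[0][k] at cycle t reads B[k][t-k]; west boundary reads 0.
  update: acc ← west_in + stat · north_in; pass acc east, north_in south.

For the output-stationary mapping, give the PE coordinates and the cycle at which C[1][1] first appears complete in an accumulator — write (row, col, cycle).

OS — PE[1][1] is where C[1][1] collects:
  after 0 — PE[1][1] acc=0, pass-E 0, pass-S 0
  after 1 — PE[1][1] acc=0, pass-E 0, pass-S 0
  after 2 — PE[1][1] acc=28, pass-E 4, pass-S 7
  after 3 — PE[1][1] acc=64, pass-E 6, pass-S 6
  after 4 — PE[1][1] acc=67, pass-E 3, pass-S 1

(row, col, cycle) = (1, 1, 4)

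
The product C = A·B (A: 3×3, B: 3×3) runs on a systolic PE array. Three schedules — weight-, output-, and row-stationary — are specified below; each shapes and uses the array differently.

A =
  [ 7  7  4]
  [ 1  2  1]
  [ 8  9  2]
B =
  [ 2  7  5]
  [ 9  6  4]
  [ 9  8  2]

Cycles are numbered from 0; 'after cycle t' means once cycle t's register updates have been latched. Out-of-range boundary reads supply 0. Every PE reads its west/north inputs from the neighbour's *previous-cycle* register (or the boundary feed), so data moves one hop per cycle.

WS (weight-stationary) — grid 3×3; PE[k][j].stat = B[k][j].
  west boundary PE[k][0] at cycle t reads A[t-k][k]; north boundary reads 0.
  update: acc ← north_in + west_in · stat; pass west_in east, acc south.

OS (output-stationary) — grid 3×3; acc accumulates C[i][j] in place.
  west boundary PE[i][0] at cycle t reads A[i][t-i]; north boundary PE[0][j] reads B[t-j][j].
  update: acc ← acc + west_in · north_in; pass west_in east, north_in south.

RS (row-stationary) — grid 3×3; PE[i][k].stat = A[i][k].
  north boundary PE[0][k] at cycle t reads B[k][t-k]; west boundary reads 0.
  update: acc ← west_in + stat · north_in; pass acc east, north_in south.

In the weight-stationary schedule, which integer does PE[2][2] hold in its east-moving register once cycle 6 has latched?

WS (3×3). Following PE[2][2] plus its west/north inputs:
  t=0 PE[1][2]: acc=0 h=0 v=0
  t=0 PE[2][1]: acc=0 h=0 v=0
  t=0 PE[2][2]: acc=0 h=0 v=0
  t=1 PE[1][2]: acc=0 h=0 v=0
  t=1 PE[2][1]: acc=0 h=0 v=0
  t=1 PE[2][2]: acc=0 h=0 v=0
  t=2 PE[1][2]: acc=0 h=0 v=0
  t=2 PE[2][1]: acc=0 h=0 v=0
  t=2 PE[2][2]: acc=0 h=0 v=0
  t=3 PE[1][2]: acc=63 h=7 v=63
  t=3 PE[2][1]: acc=123 h=4 v=123
  t=3 PE[2][2]: acc=0 h=0 v=0
  t=4 PE[1][2]: acc=13 h=2 v=13
  t=4 PE[2][1]: acc=27 h=1 v=27
  t=4 PE[2][2]: acc=71 h=4 v=71
  t=5 PE[1][2]: acc=76 h=9 v=76
  t=5 PE[2][1]: acc=126 h=2 v=126
  t=5 PE[2][2]: acc=15 h=1 v=15
  t=6 PE[1][2]: acc=0 h=0 v=0
  t=6 PE[2][1]: acc=0 h=0 v=0
  t=6 PE[2][2]: acc=80 h=2 v=80

register = 2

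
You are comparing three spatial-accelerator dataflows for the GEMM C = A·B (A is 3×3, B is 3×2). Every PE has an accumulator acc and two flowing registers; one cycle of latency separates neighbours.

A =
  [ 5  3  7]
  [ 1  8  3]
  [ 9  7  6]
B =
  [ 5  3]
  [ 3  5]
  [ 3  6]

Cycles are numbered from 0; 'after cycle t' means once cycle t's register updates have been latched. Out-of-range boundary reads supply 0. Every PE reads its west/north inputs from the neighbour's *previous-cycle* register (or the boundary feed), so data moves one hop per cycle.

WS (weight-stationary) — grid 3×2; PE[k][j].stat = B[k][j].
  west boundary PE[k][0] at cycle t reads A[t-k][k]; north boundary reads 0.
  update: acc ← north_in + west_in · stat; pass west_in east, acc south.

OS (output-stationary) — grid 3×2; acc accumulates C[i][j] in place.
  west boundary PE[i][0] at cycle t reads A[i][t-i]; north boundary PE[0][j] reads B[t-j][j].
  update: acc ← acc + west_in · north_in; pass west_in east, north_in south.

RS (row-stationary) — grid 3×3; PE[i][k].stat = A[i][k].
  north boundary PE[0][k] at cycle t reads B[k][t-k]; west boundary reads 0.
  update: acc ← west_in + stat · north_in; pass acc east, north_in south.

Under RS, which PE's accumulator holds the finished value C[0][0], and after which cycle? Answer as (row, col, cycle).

(row, col, cycle) = (0, 2, 2)

Under RS, C[0][0] lands at PE[0][2]:
  cycle 0: PE[0][2] → acc 0, east 0, south 0
  cycle 1: PE[0][2] → acc 0, east 0, south 0
  cycle 2: PE[0][2] → acc 55, east 55, south 3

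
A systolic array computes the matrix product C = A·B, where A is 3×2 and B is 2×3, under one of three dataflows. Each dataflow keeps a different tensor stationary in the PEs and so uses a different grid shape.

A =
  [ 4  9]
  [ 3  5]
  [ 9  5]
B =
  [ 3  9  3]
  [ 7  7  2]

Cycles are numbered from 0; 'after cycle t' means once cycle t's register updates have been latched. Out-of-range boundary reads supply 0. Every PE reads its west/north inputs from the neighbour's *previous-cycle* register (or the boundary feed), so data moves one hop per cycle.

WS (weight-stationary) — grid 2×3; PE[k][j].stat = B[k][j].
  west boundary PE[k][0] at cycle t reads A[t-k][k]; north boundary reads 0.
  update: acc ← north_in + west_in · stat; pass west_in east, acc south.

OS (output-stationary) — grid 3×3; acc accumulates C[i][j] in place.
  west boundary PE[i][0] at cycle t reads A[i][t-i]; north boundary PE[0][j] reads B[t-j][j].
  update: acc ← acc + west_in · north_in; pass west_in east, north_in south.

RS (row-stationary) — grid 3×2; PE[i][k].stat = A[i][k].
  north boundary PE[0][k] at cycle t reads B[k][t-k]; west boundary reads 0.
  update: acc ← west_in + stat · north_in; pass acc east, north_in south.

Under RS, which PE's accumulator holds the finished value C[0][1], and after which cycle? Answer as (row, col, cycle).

Under RS, C[0][1] lands at PE[0][1]:
  0: (0,1).acc=0  regs=<0,0>
  1: (0,1).acc=75  regs=<75,7>
  2: (0,1).acc=99  regs=<99,7>

(row, col, cycle) = (0, 1, 2)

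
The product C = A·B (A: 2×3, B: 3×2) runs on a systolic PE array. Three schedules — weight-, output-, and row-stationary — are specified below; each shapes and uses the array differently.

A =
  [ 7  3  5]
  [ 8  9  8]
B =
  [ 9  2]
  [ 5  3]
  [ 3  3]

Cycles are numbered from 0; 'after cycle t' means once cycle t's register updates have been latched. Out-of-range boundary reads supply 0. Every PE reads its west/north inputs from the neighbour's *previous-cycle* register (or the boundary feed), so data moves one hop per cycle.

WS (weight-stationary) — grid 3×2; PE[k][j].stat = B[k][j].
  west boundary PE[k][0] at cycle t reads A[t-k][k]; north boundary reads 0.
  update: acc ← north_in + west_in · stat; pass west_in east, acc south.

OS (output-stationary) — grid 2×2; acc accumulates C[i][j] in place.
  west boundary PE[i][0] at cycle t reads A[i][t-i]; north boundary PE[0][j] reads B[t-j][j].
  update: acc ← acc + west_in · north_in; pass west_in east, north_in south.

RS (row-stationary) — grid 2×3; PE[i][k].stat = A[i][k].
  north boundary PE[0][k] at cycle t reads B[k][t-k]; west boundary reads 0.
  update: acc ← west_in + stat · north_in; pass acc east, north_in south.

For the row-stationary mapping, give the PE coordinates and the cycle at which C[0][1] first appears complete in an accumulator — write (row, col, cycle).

(row, col, cycle) = (0, 2, 3)

RS: C[0][1] accumulates in PE[0][2]:
  cycle 0: PE[0][2] → acc 0, east 0, south 0
  cycle 1: PE[0][2] → acc 0, east 0, south 0
  cycle 2: PE[0][2] → acc 93, east 93, south 3
  cycle 3: PE[0][2] → acc 38, east 38, south 3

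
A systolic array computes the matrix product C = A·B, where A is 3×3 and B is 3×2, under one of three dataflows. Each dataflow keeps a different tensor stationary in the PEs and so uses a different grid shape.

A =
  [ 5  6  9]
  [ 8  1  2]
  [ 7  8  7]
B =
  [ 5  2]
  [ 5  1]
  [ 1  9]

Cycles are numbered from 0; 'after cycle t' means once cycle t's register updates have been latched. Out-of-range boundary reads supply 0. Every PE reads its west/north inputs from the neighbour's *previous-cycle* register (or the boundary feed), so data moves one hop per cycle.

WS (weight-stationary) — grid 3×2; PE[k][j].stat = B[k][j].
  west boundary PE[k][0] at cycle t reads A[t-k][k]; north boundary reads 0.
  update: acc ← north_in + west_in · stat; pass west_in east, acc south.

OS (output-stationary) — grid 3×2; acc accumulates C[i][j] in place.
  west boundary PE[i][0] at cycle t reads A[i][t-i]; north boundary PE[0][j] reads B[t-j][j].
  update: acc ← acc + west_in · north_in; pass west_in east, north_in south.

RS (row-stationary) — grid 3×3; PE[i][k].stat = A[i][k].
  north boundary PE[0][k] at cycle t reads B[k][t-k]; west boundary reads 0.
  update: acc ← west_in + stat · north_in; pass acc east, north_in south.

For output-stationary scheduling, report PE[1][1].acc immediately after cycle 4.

PE[1][1].acc = 35

OS on a 3×2 grid — tracing PE[1][1] and its feeders:
  [0] (0,1) acc=0 (h:0 v:0)
  [0] (1,0) acc=0 (h:0 v:0)
  [0] (1,1) acc=0 (h:0 v:0)
  [1] (0,1) acc=10 (h:5 v:2)
  [1] (1,0) acc=40 (h:8 v:5)
  [1] (1,1) acc=0 (h:0 v:0)
  [2] (0,1) acc=16 (h:6 v:1)
  [2] (1,0) acc=45 (h:1 v:5)
  [2] (1,1) acc=16 (h:8 v:2)
  [3] (0,1) acc=97 (h:9 v:9)
  [3] (1,0) acc=47 (h:2 v:1)
  [3] (1,1) acc=17 (h:1 v:1)
  [4] (0,1) acc=97 (h:0 v:0)
  [4] (1,0) acc=47 (h:0 v:0)
  [4] (1,1) acc=35 (h:2 v:9)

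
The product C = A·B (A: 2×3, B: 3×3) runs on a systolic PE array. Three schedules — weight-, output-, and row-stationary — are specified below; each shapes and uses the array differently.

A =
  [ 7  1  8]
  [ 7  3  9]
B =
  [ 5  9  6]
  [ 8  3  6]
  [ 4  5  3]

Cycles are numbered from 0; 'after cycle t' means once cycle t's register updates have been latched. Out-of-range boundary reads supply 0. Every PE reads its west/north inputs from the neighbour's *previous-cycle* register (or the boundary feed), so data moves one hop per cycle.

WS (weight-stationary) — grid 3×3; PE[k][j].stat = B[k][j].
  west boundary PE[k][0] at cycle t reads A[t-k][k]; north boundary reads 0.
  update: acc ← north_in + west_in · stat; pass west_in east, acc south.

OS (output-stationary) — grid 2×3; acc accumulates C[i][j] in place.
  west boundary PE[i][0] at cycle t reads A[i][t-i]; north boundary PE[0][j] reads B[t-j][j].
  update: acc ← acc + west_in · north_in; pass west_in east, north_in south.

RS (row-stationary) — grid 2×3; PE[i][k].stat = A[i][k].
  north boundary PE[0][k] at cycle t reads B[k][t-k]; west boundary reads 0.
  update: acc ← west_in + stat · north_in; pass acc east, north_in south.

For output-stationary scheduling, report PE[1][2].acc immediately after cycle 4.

PE[1][2].acc = 60

OS (2×3). Following PE[1][2] plus its west/north inputs:
  t=0 PE[0][2]: acc=0 h=0 v=0
  t=0 PE[1][1]: acc=0 h=0 v=0
  t=0 PE[1][2]: acc=0 h=0 v=0
  t=1 PE[0][2]: acc=0 h=0 v=0
  t=1 PE[1][1]: acc=0 h=0 v=0
  t=1 PE[1][2]: acc=0 h=0 v=0
  t=2 PE[0][2]: acc=42 h=7 v=6
  t=2 PE[1][1]: acc=63 h=7 v=9
  t=2 PE[1][2]: acc=0 h=0 v=0
  t=3 PE[0][2]: acc=48 h=1 v=6
  t=3 PE[1][1]: acc=72 h=3 v=3
  t=3 PE[1][2]: acc=42 h=7 v=6
  t=4 PE[0][2]: acc=72 h=8 v=3
  t=4 PE[1][1]: acc=117 h=9 v=5
  t=4 PE[1][2]: acc=60 h=3 v=6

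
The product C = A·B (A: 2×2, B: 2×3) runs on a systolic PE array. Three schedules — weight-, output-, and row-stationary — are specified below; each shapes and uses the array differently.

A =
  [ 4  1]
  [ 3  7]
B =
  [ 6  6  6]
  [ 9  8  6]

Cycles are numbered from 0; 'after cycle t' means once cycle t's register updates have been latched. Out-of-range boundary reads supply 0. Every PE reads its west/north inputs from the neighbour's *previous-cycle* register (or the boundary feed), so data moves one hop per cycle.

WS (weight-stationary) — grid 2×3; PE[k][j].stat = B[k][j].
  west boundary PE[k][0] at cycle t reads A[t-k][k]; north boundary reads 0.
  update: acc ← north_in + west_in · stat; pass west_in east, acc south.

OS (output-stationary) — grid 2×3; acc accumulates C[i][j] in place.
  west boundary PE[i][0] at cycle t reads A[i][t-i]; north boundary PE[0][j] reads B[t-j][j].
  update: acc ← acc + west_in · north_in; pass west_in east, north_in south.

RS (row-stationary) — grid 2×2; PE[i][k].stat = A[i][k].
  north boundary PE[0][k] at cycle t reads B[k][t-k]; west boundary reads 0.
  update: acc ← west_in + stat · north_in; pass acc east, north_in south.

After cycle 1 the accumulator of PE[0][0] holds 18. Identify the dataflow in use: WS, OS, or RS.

dataflow = WS

WS (2×3 grid), PE[0][0]:
  0: (0,0).acc=24  regs=<4,24>
  1: (0,0).acc=18  regs=<3,18>
OS (2×3 grid), PE[0][0]:
  0: (0,0).acc=24  regs=<4,6>
  1: (0,0).acc=33  regs=<1,9>
RS (2×2 grid), PE[0][0]:
  0: (0,0).acc=24  regs=<24,6>
  1: (0,0).acc=24  regs=<24,6>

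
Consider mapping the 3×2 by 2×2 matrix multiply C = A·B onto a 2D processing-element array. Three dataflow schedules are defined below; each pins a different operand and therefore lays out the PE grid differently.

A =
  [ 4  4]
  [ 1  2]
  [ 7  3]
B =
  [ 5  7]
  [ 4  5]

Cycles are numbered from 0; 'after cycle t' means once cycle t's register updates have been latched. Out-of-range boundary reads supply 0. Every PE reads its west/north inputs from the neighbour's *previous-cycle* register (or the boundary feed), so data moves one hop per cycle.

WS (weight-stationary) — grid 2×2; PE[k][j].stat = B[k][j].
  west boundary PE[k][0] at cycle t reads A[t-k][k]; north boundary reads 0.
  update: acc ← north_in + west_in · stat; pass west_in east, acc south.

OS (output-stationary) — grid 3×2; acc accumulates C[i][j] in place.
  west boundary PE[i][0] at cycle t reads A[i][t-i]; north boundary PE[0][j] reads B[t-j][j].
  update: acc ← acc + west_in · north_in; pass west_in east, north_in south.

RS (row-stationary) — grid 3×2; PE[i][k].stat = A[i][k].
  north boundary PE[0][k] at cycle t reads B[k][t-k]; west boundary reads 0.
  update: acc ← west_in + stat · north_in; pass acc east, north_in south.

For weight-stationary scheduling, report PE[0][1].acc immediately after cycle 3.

PE[0][1].acc = 49

WS on a 2×2 grid — tracing PE[0][1] and its feeders:
  @0  [0,0]  acc 20  |  →4  ↓20
  @0  [0,1]  acc 0  |  →0  ↓0
  @1  [0,0]  acc 5  |  →1  ↓5
  @1  [0,1]  acc 28  |  →4  ↓28
  @2  [0,0]  acc 35  |  →7  ↓35
  @2  [0,1]  acc 7  |  →1  ↓7
  @3  [0,0]  acc 0  |  →0  ↓0
  @3  [0,1]  acc 49  |  →7  ↓49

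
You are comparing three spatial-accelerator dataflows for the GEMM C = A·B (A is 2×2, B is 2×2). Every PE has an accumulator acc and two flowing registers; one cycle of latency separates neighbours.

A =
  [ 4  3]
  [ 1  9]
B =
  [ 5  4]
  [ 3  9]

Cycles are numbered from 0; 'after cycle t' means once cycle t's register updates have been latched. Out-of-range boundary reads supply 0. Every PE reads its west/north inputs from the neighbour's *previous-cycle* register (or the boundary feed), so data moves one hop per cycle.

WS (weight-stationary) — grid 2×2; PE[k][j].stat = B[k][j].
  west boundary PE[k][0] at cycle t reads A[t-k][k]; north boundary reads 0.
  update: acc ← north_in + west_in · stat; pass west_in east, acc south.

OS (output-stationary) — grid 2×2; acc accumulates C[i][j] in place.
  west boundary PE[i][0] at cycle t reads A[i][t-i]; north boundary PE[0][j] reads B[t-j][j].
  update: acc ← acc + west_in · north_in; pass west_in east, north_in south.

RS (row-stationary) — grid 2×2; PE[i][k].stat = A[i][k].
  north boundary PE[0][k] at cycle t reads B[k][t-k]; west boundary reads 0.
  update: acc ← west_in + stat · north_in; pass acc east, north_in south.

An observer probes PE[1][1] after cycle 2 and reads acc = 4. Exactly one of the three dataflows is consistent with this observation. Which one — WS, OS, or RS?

dataflow = OS

Under WS (2×2), PE[1][1]:
  cycle 0: PE[1][1] → acc 0, east 0, south 0
  cycle 1: PE[1][1] → acc 0, east 0, south 0
  cycle 2: PE[1][1] → acc 43, east 3, south 43
Under OS (2×2), PE[1][1]:
  cycle 0: PE[1][1] → acc 0, east 0, south 0
  cycle 1: PE[1][1] → acc 0, east 0, south 0
  cycle 2: PE[1][1] → acc 4, east 1, south 4
Under RS (2×2), PE[1][1]:
  cycle 0: PE[1][1] → acc 0, east 0, south 0
  cycle 1: PE[1][1] → acc 0, east 0, south 0
  cycle 2: PE[1][1] → acc 32, east 32, south 3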